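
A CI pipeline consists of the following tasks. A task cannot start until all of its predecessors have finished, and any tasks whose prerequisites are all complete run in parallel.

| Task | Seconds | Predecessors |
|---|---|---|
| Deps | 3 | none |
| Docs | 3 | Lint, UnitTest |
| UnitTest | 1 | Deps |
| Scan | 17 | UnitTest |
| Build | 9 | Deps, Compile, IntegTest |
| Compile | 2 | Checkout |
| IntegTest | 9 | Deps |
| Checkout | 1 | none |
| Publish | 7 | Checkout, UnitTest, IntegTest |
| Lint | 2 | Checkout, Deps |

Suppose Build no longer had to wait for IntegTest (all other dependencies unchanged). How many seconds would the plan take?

21

Original critical path: Deps→UnitTest→Scan = 3+1+17 = 21 ⇒ 21 seconds.
Without IntegTest→Build, Build's earliest start moves from 12 to 3.
After: Deps→UnitTest→Scan = 3+1+17 = 21 → 21 seconds.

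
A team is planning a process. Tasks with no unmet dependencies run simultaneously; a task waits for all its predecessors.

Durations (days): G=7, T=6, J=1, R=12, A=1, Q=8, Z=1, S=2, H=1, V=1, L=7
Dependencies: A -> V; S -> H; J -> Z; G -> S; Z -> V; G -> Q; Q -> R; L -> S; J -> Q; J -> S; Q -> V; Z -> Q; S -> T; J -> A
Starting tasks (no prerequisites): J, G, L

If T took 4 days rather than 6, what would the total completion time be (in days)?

Critical path before the change: G→Q→R = 7+8+12 = 27 giving 27 days.
The longest path through T is only 15 days, so T has float 12.
That remains the longest chain; total 27 days.

27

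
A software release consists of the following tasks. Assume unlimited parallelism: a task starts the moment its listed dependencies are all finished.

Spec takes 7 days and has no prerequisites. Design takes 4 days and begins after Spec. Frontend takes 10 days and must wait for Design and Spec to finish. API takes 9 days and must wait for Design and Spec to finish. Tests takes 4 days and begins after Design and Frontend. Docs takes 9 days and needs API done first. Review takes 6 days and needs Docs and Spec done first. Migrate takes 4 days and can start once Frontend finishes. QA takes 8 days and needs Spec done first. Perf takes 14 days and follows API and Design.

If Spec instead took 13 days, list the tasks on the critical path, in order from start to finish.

Spec, Design, API, Docs, Review

As given, the longest chain is Spec→Design→API→Docs→Review = 7+4+9+9+6 = 35, so the finish is 35 days.
Since Spec is critical, the +6 change carries straight to that chain (now 41 days).
No other chain overtakes it, so the finish is 41 days.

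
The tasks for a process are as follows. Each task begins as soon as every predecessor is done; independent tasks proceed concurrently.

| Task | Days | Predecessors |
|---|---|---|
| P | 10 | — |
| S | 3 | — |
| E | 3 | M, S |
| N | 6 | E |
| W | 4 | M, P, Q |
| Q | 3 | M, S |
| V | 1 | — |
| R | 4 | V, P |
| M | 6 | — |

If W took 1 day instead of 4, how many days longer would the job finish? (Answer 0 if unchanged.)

Actual critical path: M→E→N = 6+3+6 = 15 ⇒ 15 days.
W is off the critical path — its longest chain is 14 days, giving 1 of slack.
No other chain overtakes it, so the finish is 15 days.
Change in finish: 15 − 15 = +0 days.

0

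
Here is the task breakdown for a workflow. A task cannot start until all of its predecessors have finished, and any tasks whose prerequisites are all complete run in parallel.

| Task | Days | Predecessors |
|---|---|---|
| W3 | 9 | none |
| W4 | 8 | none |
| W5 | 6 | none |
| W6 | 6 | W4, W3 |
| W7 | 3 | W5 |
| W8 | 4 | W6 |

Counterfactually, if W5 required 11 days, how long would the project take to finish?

Baseline: W3→W6→W8 = 9+6+4 = 19 → 19 days.
W5 has 10 days of float (longest path through it is 9).
No other chain overtakes it, so the finish is 19 days.

19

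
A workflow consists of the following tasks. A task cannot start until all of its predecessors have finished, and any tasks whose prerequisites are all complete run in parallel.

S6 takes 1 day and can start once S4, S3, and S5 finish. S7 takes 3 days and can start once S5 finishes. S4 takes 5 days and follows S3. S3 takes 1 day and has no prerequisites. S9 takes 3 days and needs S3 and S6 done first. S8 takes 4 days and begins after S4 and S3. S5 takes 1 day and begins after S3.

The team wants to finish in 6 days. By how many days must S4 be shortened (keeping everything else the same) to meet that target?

4

Current finish: 10 days; target: 6.
S4 is on every critical path, so each day cut from S4 cuts the finish by one (this holds down to a finish of 6).
Need 10 − 6 = 4 days off S4 → S4 becomes 1 day, finish becomes 6.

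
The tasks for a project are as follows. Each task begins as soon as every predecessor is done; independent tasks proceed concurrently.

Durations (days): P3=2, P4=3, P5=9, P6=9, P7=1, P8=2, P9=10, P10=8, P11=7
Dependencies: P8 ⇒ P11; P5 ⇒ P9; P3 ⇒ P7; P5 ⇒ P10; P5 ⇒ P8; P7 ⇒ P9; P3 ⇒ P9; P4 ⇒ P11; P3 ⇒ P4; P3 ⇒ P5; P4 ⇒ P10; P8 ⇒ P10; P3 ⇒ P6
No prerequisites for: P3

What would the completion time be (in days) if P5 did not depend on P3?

Original critical path: P3→P5→P8→P10 = 2+9+2+8 = 21 ⇒ 21 days.
Without P3→P5, P5's earliest start moves from 2 to 0.
The longest chain is now P5→P8→P10 = 9+2+8 = 19, so the plan takes 19 days.

19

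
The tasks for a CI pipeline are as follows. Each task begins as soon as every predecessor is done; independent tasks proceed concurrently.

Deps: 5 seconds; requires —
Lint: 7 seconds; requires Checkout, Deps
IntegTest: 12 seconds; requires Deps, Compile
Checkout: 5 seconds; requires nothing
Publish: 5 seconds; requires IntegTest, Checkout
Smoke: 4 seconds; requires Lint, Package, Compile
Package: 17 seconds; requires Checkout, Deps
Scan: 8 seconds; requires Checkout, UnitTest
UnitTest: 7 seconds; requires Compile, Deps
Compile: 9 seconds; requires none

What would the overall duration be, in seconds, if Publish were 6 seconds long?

27

As given, the longest chain is Compile→IntegTest→Publish = 9+12+5 = 26, so the finish is 26 seconds.
Since Publish is critical, the +1 change carries straight to that chain (now 27 seconds).
That remains the longest chain; total 27 seconds.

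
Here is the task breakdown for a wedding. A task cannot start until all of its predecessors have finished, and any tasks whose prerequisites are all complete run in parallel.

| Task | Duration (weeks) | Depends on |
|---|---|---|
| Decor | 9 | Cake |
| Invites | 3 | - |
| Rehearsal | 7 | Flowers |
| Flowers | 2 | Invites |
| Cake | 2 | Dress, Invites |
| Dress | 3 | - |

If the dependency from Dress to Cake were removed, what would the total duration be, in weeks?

Original critical path: Invites→Cake→Decor = 3+2+9 = 14 ⇒ 14 weeks.
Dropping Dress→Cake doesn't change Cake's earliest start (3); another predecessor still binds.
New critical path: Invites→Cake→Decor = 3+2+9 = 14 ⇒ 14 weeks.

14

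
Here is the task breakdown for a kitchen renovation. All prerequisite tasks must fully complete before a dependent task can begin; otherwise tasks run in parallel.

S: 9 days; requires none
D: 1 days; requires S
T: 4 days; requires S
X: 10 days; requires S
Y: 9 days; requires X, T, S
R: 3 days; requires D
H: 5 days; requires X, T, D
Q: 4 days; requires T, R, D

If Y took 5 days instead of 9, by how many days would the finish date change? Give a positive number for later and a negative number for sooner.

The binding path is S→X→Y = 9+10+9 = 28; finish at 28 days.
Y lies on that path, so at 5 days the path becomes 24 days.
That remains the longest chain; total 24 days.
Change in finish: 24 − 28 = -4 days.

-4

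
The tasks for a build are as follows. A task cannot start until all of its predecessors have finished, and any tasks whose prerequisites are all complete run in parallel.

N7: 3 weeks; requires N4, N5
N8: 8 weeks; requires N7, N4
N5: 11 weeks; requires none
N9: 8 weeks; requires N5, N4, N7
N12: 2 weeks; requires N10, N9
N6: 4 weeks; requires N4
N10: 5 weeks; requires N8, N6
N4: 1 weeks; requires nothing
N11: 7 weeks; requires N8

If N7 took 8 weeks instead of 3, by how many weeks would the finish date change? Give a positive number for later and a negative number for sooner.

The binding path is N5→N7→N8→N10→N12 = 11+3+8+5+2 = 29; finish at 29 weeks.
N7 is on the critical path; changing it to 8 makes that path 34 weeks.
The critical path is still N5→N7→N8→N10→N12; finish is now 34 weeks.
Change in finish: 34 − 29 = +5 weeks.

5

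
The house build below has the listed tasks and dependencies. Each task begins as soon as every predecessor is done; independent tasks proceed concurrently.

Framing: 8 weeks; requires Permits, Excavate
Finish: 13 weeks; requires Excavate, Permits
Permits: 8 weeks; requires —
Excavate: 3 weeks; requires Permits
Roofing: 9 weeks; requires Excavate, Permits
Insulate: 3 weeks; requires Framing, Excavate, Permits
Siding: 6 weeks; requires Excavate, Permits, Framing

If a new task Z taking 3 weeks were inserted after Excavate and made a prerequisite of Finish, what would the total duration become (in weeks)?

27

Originally the plan takes 25 weeks.
With Z inserted, Finish now waits for max(Excavate, Permits, Z).
New critical path: Permits→Excavate→Z→Finish = 8+3+3+13 = 27 ⇒ 27 weeks.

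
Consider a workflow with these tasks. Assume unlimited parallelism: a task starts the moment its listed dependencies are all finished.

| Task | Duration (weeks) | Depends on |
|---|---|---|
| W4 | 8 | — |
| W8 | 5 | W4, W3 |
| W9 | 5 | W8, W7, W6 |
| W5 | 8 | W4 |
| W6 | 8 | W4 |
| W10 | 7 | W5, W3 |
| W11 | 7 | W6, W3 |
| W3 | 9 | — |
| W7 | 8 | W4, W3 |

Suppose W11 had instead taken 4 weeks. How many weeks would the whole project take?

Critical path before the change: W4→W6→W11 = 8+8+7 = 23 giving 23 weeks.
W11 lies on that path, so at 4 weeks the path becomes 20 weeks.
New critical path: W4→W5→W10 = 8+8+7 = 23 ⇒ 23 weeks.

23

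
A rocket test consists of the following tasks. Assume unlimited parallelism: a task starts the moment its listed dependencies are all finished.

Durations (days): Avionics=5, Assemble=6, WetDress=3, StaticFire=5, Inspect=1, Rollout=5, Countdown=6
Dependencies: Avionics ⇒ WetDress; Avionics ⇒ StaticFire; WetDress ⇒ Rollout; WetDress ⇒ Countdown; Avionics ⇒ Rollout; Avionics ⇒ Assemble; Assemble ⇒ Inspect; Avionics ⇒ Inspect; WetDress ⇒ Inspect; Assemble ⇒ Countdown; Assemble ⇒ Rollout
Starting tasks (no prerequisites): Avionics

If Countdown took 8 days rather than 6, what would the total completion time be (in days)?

Actual critical path: Avionics→Assemble→Countdown = 5+6+6 = 17 ⇒ 17 days.
Countdown is on the critical path; changing it to 8 makes that path 19 days.
No other chain overtakes it, so the finish is 19 days.

19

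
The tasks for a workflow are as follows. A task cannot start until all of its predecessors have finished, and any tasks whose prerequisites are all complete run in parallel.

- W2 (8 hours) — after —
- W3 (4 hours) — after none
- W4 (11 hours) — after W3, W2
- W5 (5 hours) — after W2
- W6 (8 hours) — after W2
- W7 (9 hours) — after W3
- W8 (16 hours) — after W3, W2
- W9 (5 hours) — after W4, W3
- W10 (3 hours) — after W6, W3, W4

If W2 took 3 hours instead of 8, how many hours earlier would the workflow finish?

Actual critical path: W2→W4→W9 = 8+11+5 = 24 ⇒ 24 hours.
Since W2 is critical, the -5 change carries straight to that chain (now 19 hours).
The binding chain switches to W3→W4→W9 = 4+11+5 = 20; finish 20 hours.
Change in finish: 20 − 24 = -4 hours.

4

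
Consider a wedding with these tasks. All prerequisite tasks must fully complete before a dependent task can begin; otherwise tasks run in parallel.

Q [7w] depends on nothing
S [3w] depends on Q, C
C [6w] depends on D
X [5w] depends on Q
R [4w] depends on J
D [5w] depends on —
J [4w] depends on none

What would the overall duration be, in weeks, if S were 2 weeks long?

As given, the longest chain is D→C→S = 5+6+3 = 14, so the finish is 14 weeks.
S lies on that path, so at 2 weeks the path becomes 13 weeks.
No other chain overtakes it, so the finish is 13 weeks.

13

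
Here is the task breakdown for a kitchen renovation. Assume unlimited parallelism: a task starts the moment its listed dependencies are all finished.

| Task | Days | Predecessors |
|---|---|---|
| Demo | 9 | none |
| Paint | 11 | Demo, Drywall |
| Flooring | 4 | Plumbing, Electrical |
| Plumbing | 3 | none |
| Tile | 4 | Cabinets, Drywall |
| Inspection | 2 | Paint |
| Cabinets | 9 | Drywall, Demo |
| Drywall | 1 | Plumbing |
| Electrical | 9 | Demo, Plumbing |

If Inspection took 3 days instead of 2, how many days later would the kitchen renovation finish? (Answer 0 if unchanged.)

1

Actual critical path: Demo→Paint→Inspection = 9+11+2 = 22 ⇒ 22 days.
Since Inspection is critical, the +1 change carries straight to that chain (now 23 days).
No other chain overtakes it, so the finish is 23 days.
Change in finish: 23 − 22 = +1 days.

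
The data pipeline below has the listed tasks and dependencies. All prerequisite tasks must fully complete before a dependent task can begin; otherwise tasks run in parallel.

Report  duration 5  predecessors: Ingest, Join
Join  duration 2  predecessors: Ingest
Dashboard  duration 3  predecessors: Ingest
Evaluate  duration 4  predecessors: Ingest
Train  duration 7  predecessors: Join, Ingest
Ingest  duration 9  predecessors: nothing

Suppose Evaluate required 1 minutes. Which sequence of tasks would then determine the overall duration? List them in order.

The binding path is Ingest→Join→Train = 9+2+7 = 18; finish at 18 minutes.
Evaluate has 5 minutes of float (longest path through it is 13).
That remains the longest chain; total 18 minutes.

Ingest, Join, Train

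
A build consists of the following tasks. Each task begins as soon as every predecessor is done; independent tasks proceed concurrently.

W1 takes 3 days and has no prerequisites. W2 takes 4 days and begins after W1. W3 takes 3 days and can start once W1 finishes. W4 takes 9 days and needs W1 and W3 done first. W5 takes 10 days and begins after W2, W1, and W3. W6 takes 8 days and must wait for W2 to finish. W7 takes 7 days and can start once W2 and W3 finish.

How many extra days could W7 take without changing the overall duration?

3

Critical path: W1→W2→W5 = 3+4+10 = 17, so the finish is 17 days.
Longest path through W7: 14 days (earliest finish 14, latest finish 17).
So W7 can slip 17 − 14 = 3 days.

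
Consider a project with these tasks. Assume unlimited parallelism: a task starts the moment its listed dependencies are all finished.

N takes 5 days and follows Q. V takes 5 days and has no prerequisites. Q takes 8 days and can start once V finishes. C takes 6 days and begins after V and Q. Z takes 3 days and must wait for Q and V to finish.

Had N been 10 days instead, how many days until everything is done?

Critical path before the change: V→Q→C = 5+8+6 = 19 giving 19 days.
N is off the critical path — its longest chain is 18 days, giving 1 of slack.
The binding chain switches to V→Q→N = 5+8+10 = 23; finish 23 days.

23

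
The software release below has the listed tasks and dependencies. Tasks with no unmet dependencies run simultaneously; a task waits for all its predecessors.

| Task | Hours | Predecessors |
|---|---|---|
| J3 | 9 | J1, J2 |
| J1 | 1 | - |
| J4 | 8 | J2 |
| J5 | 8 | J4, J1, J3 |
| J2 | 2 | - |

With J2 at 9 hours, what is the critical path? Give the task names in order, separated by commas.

As given, the longest chain is J2→J3→J5 = 2+9+8 = 19, so the finish is 19 hours.
Since J2 is critical, the +7 change carries straight to that chain (now 26 hours).
The critical path is still J2→J3→J5; finish is now 26 hours.

J2, J3, J5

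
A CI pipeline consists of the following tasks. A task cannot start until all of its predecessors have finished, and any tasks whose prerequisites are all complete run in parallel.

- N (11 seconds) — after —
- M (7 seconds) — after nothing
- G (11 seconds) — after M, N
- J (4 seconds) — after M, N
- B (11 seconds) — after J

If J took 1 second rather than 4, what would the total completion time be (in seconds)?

23

Critical path before the change: N→J→B = 11+4+11 = 26 giving 26 seconds.
Since J is critical, the -3 change carries straight to that chain (now 23 seconds).
The critical path is still N→J→B; finish is now 23 seconds.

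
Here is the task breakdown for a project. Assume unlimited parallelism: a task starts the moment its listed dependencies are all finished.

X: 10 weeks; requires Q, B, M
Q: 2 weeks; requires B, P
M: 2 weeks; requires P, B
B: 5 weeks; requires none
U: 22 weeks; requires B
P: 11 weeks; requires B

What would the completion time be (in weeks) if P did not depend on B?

Before: longest chain B→P→M→X = 5+11+2+10 = 28, finish 28.
Without B→P, P's earliest start moves from 5 to 0.
New critical path: B→U = 5+22 = 27 ⇒ 27 weeks.

27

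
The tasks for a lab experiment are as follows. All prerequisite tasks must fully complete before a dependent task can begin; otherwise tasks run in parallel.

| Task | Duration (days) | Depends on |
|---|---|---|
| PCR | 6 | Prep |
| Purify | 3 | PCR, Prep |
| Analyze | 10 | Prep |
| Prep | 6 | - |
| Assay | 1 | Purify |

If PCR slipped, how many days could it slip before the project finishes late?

0

The longest chain is Prep→PCR→Purify→Assay = 6+6+3+1 = 16; overall finish 16 days.
The longest chain containing PCR totals 16 days.
Float = 16 − 16 = 0.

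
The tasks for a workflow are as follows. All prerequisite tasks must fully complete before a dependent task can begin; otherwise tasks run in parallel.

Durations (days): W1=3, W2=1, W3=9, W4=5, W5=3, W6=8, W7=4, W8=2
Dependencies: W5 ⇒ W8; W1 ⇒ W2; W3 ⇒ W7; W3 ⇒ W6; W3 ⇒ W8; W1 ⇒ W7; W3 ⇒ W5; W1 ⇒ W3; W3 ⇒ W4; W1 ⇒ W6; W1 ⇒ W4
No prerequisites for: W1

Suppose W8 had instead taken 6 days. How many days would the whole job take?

The binding path is W1→W3→W6 = 3+9+8 = 20; finish at 20 days.
The longest path through W8 is only 17 days, so W8 has float 3.
Now W1→W3→W5→W8 = 3+9+3+6 = 21 is longest, so the finish becomes 21 days.

21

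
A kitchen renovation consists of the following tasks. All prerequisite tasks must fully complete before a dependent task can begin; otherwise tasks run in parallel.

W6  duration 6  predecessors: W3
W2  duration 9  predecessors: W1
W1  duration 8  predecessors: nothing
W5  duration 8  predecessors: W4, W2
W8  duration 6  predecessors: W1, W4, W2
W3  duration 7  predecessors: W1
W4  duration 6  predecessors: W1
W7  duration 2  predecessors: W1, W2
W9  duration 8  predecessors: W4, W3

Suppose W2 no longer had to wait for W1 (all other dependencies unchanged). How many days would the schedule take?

23

Original critical path: W1→W2→W5 = 8+9+8 = 25 ⇒ 25 days.
Without W1→W2, W2's earliest start moves from 8 to 0.
After: W1→W3→W9 = 8+7+8 = 23 → 23 days.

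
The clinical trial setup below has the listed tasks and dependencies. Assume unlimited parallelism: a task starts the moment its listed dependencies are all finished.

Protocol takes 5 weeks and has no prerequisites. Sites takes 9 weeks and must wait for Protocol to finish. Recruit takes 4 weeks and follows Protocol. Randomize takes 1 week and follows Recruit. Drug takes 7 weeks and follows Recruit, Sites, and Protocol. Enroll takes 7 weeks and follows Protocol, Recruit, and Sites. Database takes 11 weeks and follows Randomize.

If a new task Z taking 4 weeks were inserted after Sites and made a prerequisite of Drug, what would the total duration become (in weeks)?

25

Originally the project takes 21 weeks.
With Z inserted, Drug now waits for max(Recruit, Sites, Protocol, Z).
New critical path: Protocol→Sites→Z→Drug = 5+9+4+7 = 25 ⇒ 25 weeks.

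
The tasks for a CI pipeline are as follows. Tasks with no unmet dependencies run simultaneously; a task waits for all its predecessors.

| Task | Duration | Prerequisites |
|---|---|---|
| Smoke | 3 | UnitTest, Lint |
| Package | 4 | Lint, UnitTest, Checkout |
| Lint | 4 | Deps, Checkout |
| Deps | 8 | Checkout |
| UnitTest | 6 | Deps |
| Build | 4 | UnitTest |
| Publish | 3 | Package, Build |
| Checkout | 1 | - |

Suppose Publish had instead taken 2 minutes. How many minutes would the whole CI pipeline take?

21

Baseline: Checkout→Deps→UnitTest→Build→Publish = 1+8+6+4+3 = 22 → 22 minutes.
Since Publish is critical, the -1 change carries straight to that chain (now 21 minutes).
That remains the longest chain; total 21 minutes.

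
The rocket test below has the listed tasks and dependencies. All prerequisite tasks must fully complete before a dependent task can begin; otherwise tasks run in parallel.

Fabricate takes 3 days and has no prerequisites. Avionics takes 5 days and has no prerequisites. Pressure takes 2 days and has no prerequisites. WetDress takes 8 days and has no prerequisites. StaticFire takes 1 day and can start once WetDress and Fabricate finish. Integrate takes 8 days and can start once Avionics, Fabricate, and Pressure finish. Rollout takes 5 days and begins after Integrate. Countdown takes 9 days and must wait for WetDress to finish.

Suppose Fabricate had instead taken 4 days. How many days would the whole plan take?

Actual critical path: Avionics→Integrate→Rollout = 5+8+5 = 18 ⇒ 18 days.
The longest path through Fabricate is only 16 days, so Fabricate has float 2.
No other chain overtakes it, so the finish is 18 days.

18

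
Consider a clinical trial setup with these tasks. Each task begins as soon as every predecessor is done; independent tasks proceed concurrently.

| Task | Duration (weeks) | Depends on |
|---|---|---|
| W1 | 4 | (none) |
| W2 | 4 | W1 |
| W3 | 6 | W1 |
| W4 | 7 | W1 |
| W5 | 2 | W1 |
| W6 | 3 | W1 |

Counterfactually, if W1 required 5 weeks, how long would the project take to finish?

The binding path is W1→W4 = 4+7 = 11; finish at 11 weeks.
W1 lies on that path, so at 5 weeks the path becomes 12 weeks.
The critical path is still W1→W4; finish is now 12 weeks.

12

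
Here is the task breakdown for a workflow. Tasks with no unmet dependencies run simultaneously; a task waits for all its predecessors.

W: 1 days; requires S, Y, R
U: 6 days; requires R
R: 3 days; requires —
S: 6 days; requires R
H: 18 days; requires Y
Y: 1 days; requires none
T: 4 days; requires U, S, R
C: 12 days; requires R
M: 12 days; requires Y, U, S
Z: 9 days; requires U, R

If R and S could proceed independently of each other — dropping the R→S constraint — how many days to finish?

Original critical path: R→U→M = 3+6+12 = 21 ⇒ 21 days.
Without R→S, S's earliest start moves from 3 to 0.
New critical path: R→U→M = 3+6+12 = 21 ⇒ 21 days.

21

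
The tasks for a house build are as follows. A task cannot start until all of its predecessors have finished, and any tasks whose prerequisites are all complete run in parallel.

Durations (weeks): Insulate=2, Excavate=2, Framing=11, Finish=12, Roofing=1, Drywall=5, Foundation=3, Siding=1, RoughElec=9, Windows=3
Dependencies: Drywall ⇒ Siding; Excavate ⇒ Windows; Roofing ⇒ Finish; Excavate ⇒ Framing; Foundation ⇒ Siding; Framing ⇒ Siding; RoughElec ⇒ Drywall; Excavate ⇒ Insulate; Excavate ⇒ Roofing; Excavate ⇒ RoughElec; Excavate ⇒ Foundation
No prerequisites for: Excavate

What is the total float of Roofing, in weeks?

Critical path: Excavate→RoughElec→Drywall→Siding = 2+9+5+1 = 17, so the finish is 17 weeks.
Longest path through Roofing: 15 weeks (earliest finish 3, latest finish 5).
Float = 17 − 15 = 2.

2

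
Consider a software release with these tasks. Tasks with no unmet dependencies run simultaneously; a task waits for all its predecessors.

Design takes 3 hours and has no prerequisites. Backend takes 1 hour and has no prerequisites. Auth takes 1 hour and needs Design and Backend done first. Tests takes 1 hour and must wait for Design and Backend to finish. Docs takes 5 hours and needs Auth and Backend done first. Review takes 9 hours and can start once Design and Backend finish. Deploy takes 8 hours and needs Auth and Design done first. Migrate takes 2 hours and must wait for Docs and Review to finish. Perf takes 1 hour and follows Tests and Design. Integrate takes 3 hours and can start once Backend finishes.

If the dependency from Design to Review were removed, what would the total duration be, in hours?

12

Original critical path: Design→Review→Migrate = 3+9+2 = 14 ⇒ 14 hours.
Without Design→Review, Review's earliest start moves from 3 to 1.
After: Design→Auth→Deploy = 3+1+8 = 12 → 12 hours.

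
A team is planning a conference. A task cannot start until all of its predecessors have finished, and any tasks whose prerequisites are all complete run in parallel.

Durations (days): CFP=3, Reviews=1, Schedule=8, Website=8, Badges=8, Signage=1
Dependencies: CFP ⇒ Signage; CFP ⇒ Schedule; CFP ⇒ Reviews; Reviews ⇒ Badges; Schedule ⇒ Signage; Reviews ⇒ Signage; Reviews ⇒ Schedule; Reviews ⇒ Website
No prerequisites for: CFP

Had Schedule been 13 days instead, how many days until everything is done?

Baseline: CFP→Reviews→Schedule→Signage = 3+1+8+1 = 13 → 13 days.
Schedule is on the critical path; changing it to 13 makes that path 18 days.
That remains the longest chain; total 18 days.

18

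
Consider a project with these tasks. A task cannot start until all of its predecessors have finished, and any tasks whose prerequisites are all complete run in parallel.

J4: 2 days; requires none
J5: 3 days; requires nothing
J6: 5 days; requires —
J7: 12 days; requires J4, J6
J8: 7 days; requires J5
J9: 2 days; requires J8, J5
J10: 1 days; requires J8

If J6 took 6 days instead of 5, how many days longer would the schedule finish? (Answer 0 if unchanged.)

Baseline: J6→J7 = 5+12 = 17 → 17 days.
Since J6 is critical, the +1 change carries straight to that chain (now 18 days).
No other chain overtakes it, so the finish is 18 days.
Change in finish: 18 − 17 = +1 days.

1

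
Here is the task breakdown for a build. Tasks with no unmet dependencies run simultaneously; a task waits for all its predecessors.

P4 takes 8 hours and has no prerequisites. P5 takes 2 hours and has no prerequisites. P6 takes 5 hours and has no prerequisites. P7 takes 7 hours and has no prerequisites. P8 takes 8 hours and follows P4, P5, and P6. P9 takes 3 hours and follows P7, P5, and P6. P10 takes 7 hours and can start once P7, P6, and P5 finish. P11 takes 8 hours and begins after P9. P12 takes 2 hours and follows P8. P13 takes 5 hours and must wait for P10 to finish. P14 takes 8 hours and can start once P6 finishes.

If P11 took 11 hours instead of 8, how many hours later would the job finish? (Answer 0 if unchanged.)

Actual critical path: P7→P10→P13 = 7+7+5 = 19 ⇒ 19 hours.
P11 has 1 hour of float (longest path through it is 18).
The binding chain switches to P7→P9→P11 = 7+3+11 = 21; finish 21 hours.
Change in finish: 21 − 19 = +2 hours.

2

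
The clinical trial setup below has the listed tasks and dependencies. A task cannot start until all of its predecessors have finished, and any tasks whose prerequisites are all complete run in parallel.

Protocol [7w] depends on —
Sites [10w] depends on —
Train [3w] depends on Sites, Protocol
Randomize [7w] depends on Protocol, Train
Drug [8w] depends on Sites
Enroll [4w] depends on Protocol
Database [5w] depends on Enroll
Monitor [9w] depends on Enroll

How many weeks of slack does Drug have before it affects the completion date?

The longest chain is Protocol→Enroll→Monitor = 7+4+9 = 20; overall finish 20 weeks.
Drug finishes as early as 18 and must finish by 20.
Slack of Drug = 12 − 10 = 2 weeks.

2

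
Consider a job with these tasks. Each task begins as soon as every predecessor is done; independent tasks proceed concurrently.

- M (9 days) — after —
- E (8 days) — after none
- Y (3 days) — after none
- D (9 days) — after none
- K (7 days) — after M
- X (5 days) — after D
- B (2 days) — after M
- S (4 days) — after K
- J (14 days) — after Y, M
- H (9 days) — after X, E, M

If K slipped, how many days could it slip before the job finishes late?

3

The longest chain is M→J = 9+14 = 23; overall finish 23 days.
K finishes as early as 16 and must finish by 19.
Slack of K = 12 − 9 = 3 days.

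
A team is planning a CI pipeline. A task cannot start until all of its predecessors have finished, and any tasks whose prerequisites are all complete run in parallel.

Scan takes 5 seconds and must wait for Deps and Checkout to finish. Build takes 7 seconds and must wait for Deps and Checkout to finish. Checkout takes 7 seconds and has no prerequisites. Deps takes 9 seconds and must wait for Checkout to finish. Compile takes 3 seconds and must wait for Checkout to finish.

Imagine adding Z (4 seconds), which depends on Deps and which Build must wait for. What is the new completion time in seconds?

Originally the job takes 23 seconds.
With Z inserted, Build now waits for max(Deps, Checkout, Z).
New critical path: Checkout→Deps→Z→Build = 7+9+4+7 = 27 ⇒ 27 seconds.

27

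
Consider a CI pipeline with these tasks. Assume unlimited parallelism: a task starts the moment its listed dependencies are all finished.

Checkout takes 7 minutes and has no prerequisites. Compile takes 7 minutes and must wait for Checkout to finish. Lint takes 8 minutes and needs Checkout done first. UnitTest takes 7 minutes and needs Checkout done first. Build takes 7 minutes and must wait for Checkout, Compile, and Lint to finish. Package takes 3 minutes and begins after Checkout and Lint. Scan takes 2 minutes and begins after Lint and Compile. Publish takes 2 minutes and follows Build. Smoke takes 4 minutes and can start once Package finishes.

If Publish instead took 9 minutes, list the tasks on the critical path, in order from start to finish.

Checkout, Lint, Build, Publish

Baseline: Checkout→Lint→Build→Publish = 7+8+7+2 = 24 → 24 minutes.
Since Publish is critical, the +7 change carries straight to that chain (now 31 minutes).
That remains the longest chain; total 31 minutes.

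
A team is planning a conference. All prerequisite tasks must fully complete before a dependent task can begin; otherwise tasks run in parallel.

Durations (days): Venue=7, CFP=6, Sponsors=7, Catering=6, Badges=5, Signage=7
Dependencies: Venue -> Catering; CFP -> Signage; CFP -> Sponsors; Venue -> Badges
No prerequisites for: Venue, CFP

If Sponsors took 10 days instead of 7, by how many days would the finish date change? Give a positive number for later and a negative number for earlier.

3

As given, the longest chain is CFP→Sponsors = 6+7 = 13, so the finish is 13 days.
Since Sponsors is critical, the +3 change carries straight to that chain (now 16 days).
No other chain overtakes it, so the finish is 16 days.
Change in finish: 16 − 13 = +3 days.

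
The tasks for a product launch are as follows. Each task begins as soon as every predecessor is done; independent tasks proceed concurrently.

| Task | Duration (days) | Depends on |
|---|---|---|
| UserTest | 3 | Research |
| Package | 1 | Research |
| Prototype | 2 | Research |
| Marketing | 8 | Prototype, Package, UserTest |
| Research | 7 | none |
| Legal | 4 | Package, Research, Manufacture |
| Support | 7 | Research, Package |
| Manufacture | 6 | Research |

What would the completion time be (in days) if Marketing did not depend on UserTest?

17

Before: longest chain Research→UserTest→Marketing = 7+3+8 = 18, finish 18.
Without UserTest→Marketing, Marketing's earliest start moves from 10 to 9.
After: Research→Prototype→Marketing = 7+2+8 = 17 → 17 days.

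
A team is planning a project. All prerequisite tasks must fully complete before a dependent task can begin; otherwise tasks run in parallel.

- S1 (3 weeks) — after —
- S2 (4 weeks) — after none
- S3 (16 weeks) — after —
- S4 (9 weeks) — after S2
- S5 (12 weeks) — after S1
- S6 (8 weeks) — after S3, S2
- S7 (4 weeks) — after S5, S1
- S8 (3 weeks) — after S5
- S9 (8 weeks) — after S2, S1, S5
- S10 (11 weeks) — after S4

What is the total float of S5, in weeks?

S2→S4→S10 = 4+9+11 = 24 sets the makespan at 24 weeks.
S5 finishes as early as 15 and must finish by 16.
So S5 can slip 16 − 15 = 1 week.

1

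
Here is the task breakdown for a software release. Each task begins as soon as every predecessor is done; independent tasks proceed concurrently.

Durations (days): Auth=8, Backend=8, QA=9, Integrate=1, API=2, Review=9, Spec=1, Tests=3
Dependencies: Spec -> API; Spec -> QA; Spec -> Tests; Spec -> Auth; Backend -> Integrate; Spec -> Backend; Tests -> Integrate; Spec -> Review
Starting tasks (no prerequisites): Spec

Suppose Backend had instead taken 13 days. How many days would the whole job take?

15

Critical path before the change: Spec→Backend→Integrate = 1+8+1 = 10 giving 10 days.
Backend is on the critical path; changing it to 13 makes that path 15 days.
That remains the longest chain; total 15 days.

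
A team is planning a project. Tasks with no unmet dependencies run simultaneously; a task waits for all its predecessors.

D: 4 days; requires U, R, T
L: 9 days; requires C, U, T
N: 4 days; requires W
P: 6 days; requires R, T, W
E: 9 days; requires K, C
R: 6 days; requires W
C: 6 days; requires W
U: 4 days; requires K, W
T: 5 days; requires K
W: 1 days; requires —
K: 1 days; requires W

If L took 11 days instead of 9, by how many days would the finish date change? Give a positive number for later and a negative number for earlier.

2

The binding path is W→K→T→L = 1+1+5+9 = 16; finish at 16 days.
L is on the critical path; changing it to 11 makes that path 18 days.
No other chain overtakes it, so the finish is 18 days.
Change in finish: 18 − 16 = +2 days.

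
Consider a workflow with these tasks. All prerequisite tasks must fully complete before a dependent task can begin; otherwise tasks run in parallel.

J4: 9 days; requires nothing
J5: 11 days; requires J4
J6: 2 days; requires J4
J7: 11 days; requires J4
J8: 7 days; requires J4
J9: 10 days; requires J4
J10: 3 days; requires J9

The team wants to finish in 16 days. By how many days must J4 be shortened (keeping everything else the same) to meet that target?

6

Current finish: 22 days; target: 16.
J4 is on every critical path, so each day cut from J4 cuts the finish by one (this holds down to a finish of 14).
Need 22 − 16 = 6 days off J4 → J4 becomes 3 days, finish becomes 16.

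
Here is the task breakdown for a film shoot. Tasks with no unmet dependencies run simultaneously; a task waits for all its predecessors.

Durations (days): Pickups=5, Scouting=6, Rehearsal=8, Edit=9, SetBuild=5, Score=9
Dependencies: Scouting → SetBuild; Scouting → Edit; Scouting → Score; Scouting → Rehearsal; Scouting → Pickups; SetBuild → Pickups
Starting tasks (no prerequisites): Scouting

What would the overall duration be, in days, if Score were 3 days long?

As given, the longest chain is Scouting→SetBuild→Pickups = 6+5+5 = 16, so the finish is 16 days.
Score has 1 day of float (longest path through it is 15).
That remains the longest chain; total 16 days.

16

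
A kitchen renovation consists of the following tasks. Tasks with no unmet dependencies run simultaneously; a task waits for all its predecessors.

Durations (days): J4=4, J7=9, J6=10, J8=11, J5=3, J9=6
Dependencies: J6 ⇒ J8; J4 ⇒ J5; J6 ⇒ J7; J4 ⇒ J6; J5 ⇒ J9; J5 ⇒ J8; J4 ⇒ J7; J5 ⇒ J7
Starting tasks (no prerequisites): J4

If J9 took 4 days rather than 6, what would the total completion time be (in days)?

Baseline: J4→J6→J8 = 4+10+11 = 25 → 25 days.
J9 has 12 days of float (longest path through it is 13).
That remains the longest chain; total 25 days.

25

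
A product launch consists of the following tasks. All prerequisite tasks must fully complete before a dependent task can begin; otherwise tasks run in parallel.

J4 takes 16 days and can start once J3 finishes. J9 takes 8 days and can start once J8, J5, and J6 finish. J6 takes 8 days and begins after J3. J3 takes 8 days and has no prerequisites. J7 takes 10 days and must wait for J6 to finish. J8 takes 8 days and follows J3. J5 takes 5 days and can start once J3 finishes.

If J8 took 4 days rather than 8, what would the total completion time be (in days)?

Baseline: J3→J6→J7 = 8+8+10 = 26 → 26 days.
J8 has 2 days of float (longest path through it is 24).
That remains the longest chain; total 26 days.

26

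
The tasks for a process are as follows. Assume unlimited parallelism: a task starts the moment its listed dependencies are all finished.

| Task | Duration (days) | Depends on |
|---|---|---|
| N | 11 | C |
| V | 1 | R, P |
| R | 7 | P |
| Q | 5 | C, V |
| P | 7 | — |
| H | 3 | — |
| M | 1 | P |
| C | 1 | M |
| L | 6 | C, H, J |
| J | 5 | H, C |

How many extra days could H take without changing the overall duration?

6

Critical path: P→R→V→Q = 7+7+1+5 = 20, so the finish is 20 days.
The longest chain containing H totals 14 days.
So H can slip 9 − 3 = 6 days.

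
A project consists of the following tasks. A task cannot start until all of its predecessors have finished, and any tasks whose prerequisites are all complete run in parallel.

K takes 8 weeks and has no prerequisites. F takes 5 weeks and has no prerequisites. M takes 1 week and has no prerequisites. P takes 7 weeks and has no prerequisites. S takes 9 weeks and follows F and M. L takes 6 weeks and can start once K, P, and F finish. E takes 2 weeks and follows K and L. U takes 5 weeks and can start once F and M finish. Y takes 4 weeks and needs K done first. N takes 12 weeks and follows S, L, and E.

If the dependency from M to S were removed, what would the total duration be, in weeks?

28

Original critical path: K→L→E→N = 8+6+2+12 = 28 ⇒ 28 weeks.
Dropping M→S doesn't change S's earliest start (5); another predecessor still binds.
New critical path: K→L→E→N = 8+6+2+12 = 28 ⇒ 28 weeks.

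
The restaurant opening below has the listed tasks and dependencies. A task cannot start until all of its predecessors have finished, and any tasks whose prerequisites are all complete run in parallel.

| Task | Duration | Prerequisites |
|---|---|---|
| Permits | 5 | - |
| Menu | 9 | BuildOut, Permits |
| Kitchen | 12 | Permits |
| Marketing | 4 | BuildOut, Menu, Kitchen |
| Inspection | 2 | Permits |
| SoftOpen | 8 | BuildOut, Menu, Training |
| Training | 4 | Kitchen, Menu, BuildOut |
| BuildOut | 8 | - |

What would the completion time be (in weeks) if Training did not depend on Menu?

Original critical path: Permits→Kitchen→Training→SoftOpen = 5+12+4+8 = 29 ⇒ 29 weeks.
Dropping Menu→Training doesn't change Training's earliest start (17); another predecessor still binds.
The longest chain is now Permits→Kitchen→Training→SoftOpen = 5+12+4+8 = 29, so the restaurant opening takes 29 weeks.

29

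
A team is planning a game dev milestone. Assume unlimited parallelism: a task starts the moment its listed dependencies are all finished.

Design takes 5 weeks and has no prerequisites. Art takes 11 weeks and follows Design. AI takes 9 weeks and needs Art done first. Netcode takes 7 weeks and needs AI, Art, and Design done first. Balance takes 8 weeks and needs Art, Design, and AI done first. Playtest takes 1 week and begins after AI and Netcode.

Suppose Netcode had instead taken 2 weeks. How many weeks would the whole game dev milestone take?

33

As given, the longest chain is Design→Art→AI→Netcode→Playtest = 5+11+9+7+1 = 33, so the finish is 33 weeks.
Netcode lies on that path, so at 2 weeks the path becomes 28 weeks.
New critical path: Design→Art→AI→Balance = 5+11+9+8 = 33 ⇒ 33 weeks.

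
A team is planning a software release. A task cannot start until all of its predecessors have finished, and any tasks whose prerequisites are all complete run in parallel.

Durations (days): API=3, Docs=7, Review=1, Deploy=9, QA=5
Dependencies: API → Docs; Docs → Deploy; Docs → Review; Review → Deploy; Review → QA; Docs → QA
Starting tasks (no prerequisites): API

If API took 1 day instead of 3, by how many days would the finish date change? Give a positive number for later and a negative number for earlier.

Baseline: API→Docs→Review→Deploy = 3+7+1+9 = 20 → 20 days.
API lies on that path, so at 1 day the path becomes 18 days.
No other chain overtakes it, so the finish is 18 days.
Change in finish: 18 − 20 = -2 days.

-2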